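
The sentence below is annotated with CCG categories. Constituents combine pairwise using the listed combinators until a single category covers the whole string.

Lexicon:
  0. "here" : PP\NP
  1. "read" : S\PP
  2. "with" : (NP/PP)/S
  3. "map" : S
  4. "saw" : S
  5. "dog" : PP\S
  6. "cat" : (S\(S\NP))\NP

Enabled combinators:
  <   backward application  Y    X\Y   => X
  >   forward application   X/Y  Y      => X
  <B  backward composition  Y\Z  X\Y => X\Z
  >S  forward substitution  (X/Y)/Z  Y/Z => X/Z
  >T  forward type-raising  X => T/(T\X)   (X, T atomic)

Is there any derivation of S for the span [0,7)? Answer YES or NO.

[0,7] S   <
  [0,2] S\NP   <B
    [0,1] "here" : PP\NP
    [1,2] "read" : S\PP
  [2,7] S\(S\NP)   <
    [2,6] NP   >
      [2,4] NP/PP   >
        [2,3] "with" : (NP/PP)/S
        [3,4] "map" : S
      [4,6] PP   <
        [4,5] "saw" : S
        [5,6] "dog" : PP\S
    [6,7] "cat" : (S\(S\NP))\NP

YES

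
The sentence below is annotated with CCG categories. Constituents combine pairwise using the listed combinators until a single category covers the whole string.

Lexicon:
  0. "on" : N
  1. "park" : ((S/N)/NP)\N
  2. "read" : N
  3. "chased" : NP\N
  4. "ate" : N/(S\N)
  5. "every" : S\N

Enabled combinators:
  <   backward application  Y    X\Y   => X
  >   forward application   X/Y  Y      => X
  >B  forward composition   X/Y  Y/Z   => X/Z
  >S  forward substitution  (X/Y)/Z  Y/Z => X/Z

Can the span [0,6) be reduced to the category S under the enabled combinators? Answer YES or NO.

[0,6] S   >
  [0,4] S/N   >
    [0,2] (S/N)/NP   <
      [0,1] "on" : N
      [1,2] "park" : ((S/N)/NP)\N
    [2,4] NP   <
      [2,3] "read" : N
      [3,4] "chased" : NP\N
  [4,6] N   >
    [4,5] "ate" : N/(S\N)
    [5,6] "every" : S\N

YES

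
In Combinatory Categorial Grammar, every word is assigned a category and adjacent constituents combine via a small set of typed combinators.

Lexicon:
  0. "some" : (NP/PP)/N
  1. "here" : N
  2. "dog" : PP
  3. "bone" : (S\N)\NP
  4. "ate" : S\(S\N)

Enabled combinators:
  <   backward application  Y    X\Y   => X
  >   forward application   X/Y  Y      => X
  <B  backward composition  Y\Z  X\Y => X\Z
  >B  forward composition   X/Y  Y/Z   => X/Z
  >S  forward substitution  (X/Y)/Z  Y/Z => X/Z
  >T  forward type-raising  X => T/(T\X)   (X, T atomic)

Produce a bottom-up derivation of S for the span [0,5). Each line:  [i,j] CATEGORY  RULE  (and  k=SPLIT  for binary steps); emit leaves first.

[0,1] (NP/PP)/N  lex  "some"
[1,2] N  lex  "here"
[0,2] NP/PP  >  k=1
[2,3] PP  lex  "dog"
[0,3] NP  >  k=2
[3,4] (S\N)\NP  lex  "bone"
[0,4] S\N  <  k=3
[4,5] S\(S\N)  lex  "ate"
[0,5] S  <  k=4

[0,5] S   <
  [0,4] S\N   <
    [0,3] NP   >
      [0,2] NP/PP   >
        [0,1] "some" : (NP/PP)/N
        [1,2] "here" : N
      [2,3] "dog" : PP
    [3,4] "bone" : (S\N)\NP
  [4,5] "ate" : S\(S\N)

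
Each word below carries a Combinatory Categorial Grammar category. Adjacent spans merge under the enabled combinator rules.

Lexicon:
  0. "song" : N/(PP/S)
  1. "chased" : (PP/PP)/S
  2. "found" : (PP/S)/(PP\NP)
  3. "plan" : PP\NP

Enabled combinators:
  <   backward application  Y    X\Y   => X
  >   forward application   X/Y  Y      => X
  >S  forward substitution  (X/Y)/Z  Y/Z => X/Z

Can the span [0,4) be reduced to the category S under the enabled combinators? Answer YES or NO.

NO

N/(PP/S) (PP/PP)/S (PP/S)/(PP\NP) PP\NP
CKY chart[0,4] = {N}; S ∉ chart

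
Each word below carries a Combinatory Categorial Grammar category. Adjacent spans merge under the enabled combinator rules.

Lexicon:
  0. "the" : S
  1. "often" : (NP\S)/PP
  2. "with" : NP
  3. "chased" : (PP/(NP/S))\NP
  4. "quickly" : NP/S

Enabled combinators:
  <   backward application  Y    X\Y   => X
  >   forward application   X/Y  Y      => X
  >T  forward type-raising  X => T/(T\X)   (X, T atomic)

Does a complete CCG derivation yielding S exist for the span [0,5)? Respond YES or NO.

S (NP\S)/PP NP (PP/(NP/S))\NP NP/S
CKY chart[0,5] = {N/(N\NP), NP, NP/(NP\NP), PP/(PP\NP), S/(S\NP)}; S ∉ chart

NO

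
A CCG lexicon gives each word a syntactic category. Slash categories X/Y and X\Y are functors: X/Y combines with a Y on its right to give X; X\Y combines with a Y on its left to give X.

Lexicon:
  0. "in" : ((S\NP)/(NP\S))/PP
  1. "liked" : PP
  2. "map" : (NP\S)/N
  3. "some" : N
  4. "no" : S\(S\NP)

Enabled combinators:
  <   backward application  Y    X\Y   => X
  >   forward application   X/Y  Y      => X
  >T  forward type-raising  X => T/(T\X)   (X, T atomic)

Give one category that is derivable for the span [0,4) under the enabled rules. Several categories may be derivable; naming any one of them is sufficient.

S\NP

[0,5] S   <
  [0,4] S\NP   >
    [0,2] (S\NP)/(NP\S)   >
      [0,1] "in" : ((S\NP)/(NP\S))/PP
      [1,2] "liked" : PP
    [2,4] NP\S   >
      [2,3] "map" : (NP\S)/N
      [3,4] "some" : N
  [4,5] "no" : S\(S\NP)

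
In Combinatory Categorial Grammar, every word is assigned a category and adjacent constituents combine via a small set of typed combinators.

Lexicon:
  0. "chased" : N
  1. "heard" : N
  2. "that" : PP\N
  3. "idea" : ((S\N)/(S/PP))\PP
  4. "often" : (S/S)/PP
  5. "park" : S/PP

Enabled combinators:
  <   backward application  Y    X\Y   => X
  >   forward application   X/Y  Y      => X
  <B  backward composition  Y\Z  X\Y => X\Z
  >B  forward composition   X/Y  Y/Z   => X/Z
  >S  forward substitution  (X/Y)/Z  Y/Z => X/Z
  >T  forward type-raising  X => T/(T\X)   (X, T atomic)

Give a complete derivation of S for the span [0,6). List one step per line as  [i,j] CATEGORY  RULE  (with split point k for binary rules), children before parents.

[0,1] N  lex  "chased"
[1,2] N  lex  "heard"
[2,3] PP\N  lex  "that"
[1,3] PP  <  k=2
[3,4] ((S\N)/(S/PP))\PP  lex  "idea"
[1,4] (S\N)/(S/PP)  <  k=3
[4,5] (S/S)/PP  lex  "often"
[5,6] S/PP  lex  "park"
[4,6] S/PP  >S  k=5
[1,6] S\N  >  k=4
[0,6] S  <  k=1

[0,6] S   <
  [0,1] "chased" : N
  [1,6] S\N   >
    [1,4] (S\N)/(S/PP)   <
      [1,3] PP   <
        [1,2] "heard" : N
        [2,3] "that" : PP\N
      [3,4] "idea" : ((S\N)/(S/PP))\PP
    [4,6] S/PP   >S
      [4,5] "often" : (S/S)/PP
      [5,6] "park" : S/PP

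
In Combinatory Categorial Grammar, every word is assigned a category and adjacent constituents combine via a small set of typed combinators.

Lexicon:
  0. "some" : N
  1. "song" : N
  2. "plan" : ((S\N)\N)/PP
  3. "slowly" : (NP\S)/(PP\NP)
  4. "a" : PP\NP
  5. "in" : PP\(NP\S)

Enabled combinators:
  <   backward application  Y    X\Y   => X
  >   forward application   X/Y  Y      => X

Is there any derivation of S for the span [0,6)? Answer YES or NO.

[0,6] S   <
  [0,1] "some" : N
  [1,6] S\N   <
    [1,2] "song" : N
    [2,6] (S\N)\N   >
      [2,3] "plan" : ((S\N)\N)/PP
      [3,6] PP   <
        [3,5] NP\S   >
          [3,4] "slowly" : (NP\S)/(PP\NP)
          [4,5] "a" : PP\NP
        [5,6] "in" : PP\(NP\S)

YES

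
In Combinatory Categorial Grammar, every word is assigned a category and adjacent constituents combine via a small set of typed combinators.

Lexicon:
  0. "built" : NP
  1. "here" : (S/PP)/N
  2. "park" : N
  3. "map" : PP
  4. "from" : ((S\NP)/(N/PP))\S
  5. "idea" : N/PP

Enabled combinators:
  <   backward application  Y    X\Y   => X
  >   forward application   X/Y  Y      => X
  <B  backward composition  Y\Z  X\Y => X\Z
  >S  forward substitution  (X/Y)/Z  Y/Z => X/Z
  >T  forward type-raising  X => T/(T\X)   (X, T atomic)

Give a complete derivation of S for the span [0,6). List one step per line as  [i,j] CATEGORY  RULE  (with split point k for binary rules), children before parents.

[0,1] NP  lex  "built"
[1,2] (S/PP)/N  lex  "here"
[2,3] N  lex  "park"
[1,3] S/PP  >  k=2
[3,4] PP  lex  "map"
[1,4] S  >  k=3
[4,5] ((S\NP)/(N/PP))\S  lex  "from"
[1,5] (S\NP)/(N/PP)  <  k=4
[5,6] N/PP  lex  "idea"
[1,6] S\NP  >  k=5
[0,6] S  <  k=1

[0,6] S   <
  [0,1] "built" : NP
  [1,6] S\NP   >
    [1,5] (S\NP)/(N/PP)   <
      [1,4] S   >
        [1,3] S/PP   >
          [1,2] "here" : (S/PP)/N
          [2,3] "park" : N
        [3,4] "map" : PP
      [4,5] "from" : ((S\NP)/(N/PP))\S
    [5,6] "idea" : N/PP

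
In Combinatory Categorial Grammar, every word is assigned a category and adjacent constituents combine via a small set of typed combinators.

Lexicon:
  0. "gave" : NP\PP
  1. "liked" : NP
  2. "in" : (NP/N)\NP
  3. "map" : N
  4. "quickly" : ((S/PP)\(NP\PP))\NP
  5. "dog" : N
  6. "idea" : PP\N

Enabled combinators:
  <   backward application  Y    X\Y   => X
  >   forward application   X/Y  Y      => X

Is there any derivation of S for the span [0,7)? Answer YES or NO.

YES

[0,7] S   >
  [0,5] S/PP   <
    [0,1] "gave" : NP\PP
    [1,5] (S/PP)\(NP\PP)   <
      [1,4] NP   >
        [1,3] NP/N   <
          [1,2] "liked" : NP
          [2,3] "in" : (NP/N)\NP
        [3,4] "map" : N
      [4,5] "quickly" : ((S/PP)\(NP\PP))\NP
  [5,7] PP   <
    [5,6] "dog" : N
    [6,7] "idea" : PP\N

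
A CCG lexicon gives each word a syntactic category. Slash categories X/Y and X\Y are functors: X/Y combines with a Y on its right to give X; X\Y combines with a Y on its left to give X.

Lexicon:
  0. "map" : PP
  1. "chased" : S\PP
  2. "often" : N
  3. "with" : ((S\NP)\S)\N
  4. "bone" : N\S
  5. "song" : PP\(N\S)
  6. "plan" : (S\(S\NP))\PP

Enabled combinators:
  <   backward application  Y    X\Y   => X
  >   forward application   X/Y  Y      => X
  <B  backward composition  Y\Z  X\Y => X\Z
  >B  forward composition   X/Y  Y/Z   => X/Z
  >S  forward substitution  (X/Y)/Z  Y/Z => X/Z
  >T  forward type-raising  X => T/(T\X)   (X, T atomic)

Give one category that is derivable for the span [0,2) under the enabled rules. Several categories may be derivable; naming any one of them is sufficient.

S

[0,7] S   <
  [0,4] S\NP   <
    [0,2] S   <
      [0,1] "map" : PP
      [1,2] "chased" : S\PP
    [2,4] (S\NP)\S   <
      [2,3] "often" : N
      [3,4] "with" : ((S\NP)\S)\N
  [4,7] S\(S\NP)   <
    [4,6] PP   <
      [4,5] "bone" : N\S
      [5,6] "song" : PP\(N\S)
    [6,7] "plan" : (S\(S\NP))\PP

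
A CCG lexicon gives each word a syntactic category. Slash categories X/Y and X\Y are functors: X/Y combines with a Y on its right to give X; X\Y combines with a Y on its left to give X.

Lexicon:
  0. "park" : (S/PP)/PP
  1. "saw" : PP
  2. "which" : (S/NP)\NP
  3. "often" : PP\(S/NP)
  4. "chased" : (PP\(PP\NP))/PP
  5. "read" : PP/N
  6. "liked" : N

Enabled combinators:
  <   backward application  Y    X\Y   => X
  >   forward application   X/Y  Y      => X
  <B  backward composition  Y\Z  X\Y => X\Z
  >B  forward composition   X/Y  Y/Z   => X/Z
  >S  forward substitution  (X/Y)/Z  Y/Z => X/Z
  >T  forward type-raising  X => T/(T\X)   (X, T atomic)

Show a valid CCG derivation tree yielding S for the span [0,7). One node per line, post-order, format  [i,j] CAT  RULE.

[0,1] (S/PP)/PP  lex  "park"
[1,2] PP  lex  "saw"
[0,2] S/PP  >  k=1
[2,3] (S/NP)\NP  lex  "which"
[3,4] PP\(S/NP)  lex  "often"
[2,4] PP\NP  <B  k=3
[4,5] (PP\(PP\NP))/PP  lex  "chased"
[5,6] PP/N  lex  "read"
[6,7] N  lex  "liked"
[5,7] PP  >  k=6
[4,7] PP\(PP\NP)  >  k=5
[2,7] PP  <  k=4
[0,7] S  >  k=2

[0,7] S   >
  [0,2] S/PP   >
    [0,1] "park" : (S/PP)/PP
    [1,2] "saw" : PP
  [2,7] PP   <
    [2,4] PP\NP   <B
      [2,3] "which" : (S/NP)\NP
      [3,4] "often" : PP\(S/NP)
    [4,7] PP\(PP\NP)   >
      [4,5] "chased" : (PP\(PP\NP))/PP
      [5,7] PP   >
        [5,6] "read" : PP/N
        [6,7] "liked" : N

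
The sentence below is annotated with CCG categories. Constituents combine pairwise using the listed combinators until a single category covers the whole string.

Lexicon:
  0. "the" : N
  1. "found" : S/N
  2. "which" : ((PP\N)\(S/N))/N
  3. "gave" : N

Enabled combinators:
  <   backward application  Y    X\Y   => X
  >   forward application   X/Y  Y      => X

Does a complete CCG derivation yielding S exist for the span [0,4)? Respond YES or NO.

NO

N S/N ((PP\N)\(S/N))/N N
CKY chart[0,4] = {PP}; S ∉ chart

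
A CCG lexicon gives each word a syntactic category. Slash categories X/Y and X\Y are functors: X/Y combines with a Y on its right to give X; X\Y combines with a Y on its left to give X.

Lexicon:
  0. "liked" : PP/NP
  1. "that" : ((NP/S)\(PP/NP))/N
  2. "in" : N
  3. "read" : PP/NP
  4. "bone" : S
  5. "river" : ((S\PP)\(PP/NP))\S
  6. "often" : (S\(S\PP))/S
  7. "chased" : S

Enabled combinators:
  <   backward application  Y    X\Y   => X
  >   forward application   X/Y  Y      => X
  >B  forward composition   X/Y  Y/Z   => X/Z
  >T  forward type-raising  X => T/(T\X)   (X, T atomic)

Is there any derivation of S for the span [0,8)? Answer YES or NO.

PP/NP ((NP/S)\(PP/NP))/N N PP/NP S ((S\PP)\(PP/NP))\S (S\(S\PP))/S S
CKY chart[0,8] = {N/(N\NP), NP, NP/(NP\NP), NP/(S\S), PP/(PP\NP), S/(S\NP)}; S ∉ chart

NO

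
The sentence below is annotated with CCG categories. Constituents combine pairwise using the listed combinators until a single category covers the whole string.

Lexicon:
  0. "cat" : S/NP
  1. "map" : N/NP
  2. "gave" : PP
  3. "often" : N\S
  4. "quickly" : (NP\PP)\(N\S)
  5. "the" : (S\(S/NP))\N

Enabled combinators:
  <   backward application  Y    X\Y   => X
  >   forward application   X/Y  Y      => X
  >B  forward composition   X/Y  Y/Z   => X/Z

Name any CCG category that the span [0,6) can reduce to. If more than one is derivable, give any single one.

S

[0,6] S   <
  [0,1] "cat" : S/NP
  [1,6] S\(S/NP)   <
    [1,5] N   >
      [1,2] "map" : N/NP
      [2,5] NP   <
        [2,3] "gave" : PP
        [3,5] NP\PP   <
          [3,4] "often" : N\S
          [4,5] "quickly" : (NP\PP)\(N\S)
    [5,6] "the" : (S\(S/NP))\N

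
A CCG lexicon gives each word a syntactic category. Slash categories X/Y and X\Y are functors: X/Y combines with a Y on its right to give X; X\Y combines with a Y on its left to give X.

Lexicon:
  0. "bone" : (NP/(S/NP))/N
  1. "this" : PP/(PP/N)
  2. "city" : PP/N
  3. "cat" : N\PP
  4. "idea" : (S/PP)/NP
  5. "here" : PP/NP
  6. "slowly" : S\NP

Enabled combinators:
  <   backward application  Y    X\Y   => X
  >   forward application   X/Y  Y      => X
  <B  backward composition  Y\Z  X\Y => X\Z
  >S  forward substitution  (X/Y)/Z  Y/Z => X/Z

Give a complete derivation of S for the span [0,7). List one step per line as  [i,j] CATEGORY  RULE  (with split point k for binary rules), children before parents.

[0,7] S   <
  [0,6] NP   >
    [0,4] NP/(S/NP)   >
      [0,1] "bone" : (NP/(S/NP))/N
      [1,4] N   <
        [1,3] PP   >
          [1,2] "this" : PP/(PP/N)
          [2,3] "city" : PP/N
        [3,4] "cat" : N\PP
    [4,6] S/NP   >S
      [4,5] "idea" : (S/PP)/NP
      [5,6] "here" : PP/NP
  [6,7] "slowly" : S\NP

[0,1] (NP/(S/NP))/N  lex  "bone"
[1,2] PP/(PP/N)  lex  "this"
[2,3] PP/N  lex  "city"
[1,3] PP  >  k=2
[3,4] N\PP  lex  "cat"
[1,4] N  <  k=3
[0,4] NP/(S/NP)  >  k=1
[4,5] (S/PP)/NP  lex  "idea"
[5,6] PP/NP  lex  "here"
[4,6] S/NP  >S  k=5
[0,6] NP  >  k=4
[6,7] S\NP  lex  "slowly"
[0,7] S  <  k=6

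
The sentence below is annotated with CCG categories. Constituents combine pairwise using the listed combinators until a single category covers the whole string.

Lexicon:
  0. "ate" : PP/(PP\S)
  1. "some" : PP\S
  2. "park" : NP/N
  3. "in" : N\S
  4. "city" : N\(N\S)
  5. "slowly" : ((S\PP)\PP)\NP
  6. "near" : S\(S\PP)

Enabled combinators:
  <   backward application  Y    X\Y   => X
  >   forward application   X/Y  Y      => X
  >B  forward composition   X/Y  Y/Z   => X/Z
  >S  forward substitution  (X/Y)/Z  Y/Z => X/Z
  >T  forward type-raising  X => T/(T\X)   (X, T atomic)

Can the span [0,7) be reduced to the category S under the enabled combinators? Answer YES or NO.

YES

[0,7] S   <
  [0,6] S\PP   <
    [0,2] PP   >
      [0,1] "ate" : PP/(PP\S)
      [1,2] "some" : PP\S
    [2,6] (S\PP)\PP   <
      [2,5] NP   >
        [2,3] "park" : NP/N
        [3,5] N   <
          [3,4] "in" : N\S
          [4,5] "city" : N\(N\S)
      [5,6] "slowly" : ((S\PP)\PP)\NP
  [6,7] "near" : S\(S\PP)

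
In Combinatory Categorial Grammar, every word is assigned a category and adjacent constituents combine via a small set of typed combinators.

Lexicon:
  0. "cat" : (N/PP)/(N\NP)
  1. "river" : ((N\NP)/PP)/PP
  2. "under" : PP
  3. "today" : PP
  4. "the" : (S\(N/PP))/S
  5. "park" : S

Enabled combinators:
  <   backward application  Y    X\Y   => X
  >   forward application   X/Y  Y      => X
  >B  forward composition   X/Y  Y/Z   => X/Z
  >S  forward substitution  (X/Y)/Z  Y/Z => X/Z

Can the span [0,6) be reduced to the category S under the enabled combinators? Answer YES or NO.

YES

[0,6] S   <
  [0,4] N/PP   >
    [0,1] "cat" : (N/PP)/(N\NP)
    [1,4] N\NP   >
      [1,3] (N\NP)/PP   >
        [1,2] "river" : ((N\NP)/PP)/PP
        [2,3] "under" : PP
      [3,4] "today" : PP
  [4,6] S\(N/PP)   >
    [4,5] "the" : (S\(N/PP))/S
    [5,6] "park" : S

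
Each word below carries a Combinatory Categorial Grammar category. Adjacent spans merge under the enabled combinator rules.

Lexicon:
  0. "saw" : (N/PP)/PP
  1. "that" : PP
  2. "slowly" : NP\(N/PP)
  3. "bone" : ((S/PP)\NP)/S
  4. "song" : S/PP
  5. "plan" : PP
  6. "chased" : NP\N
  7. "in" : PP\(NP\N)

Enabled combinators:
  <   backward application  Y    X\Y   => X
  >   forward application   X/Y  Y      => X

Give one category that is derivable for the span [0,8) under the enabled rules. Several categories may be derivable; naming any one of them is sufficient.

[0,8] S   >
  [0,6] S/PP   <
    [0,3] NP   <
      [0,2] N/PP   >
        [0,1] "saw" : (N/PP)/PP
        [1,2] "that" : PP
      [2,3] "slowly" : NP\(N/PP)
    [3,6] (S/PP)\NP   >
      [3,4] "bone" : ((S/PP)\NP)/S
      [4,6] S   >
        [4,5] "song" : S/PP
        [5,6] "plan" : PP
  [6,8] PP   <
    [6,7] "chased" : NP\N
    [7,8] "in" : PP\(NP\N)

S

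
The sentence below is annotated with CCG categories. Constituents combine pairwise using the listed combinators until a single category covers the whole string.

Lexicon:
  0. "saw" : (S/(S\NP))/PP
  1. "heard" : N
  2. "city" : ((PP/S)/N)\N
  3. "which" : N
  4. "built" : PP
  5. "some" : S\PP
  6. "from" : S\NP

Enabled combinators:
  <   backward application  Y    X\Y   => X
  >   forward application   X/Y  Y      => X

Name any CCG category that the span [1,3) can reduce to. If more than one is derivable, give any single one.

[0,7] S   >
  [0,6] S/(S\NP)   >
    [0,1] "saw" : (S/(S\NP))/PP
    [1,6] PP   >
      [1,4] PP/S   >
        [1,3] (PP/S)/N   <
          [1,2] "heard" : N
          [2,3] "city" : ((PP/S)/N)\N
        [3,4] "which" : N
      [4,6] S   <
        [4,5] "built" : PP
        [5,6] "some" : S\PP
  [6,7] "from" : S\NP

(PP/S)/N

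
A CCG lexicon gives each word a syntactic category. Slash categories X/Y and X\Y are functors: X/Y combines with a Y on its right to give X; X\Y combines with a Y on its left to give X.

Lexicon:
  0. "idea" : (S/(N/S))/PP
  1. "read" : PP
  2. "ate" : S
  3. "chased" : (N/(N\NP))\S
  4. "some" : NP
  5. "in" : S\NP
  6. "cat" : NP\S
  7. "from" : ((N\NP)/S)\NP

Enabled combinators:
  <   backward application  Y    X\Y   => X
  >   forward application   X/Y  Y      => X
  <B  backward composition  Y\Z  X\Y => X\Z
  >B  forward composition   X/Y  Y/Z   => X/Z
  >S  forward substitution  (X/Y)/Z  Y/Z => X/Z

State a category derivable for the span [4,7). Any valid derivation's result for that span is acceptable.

[0,8] S   >
  [0,2] S/(N/S)   >
    [0,1] "idea" : (S/(N/S))/PP
    [1,2] "read" : PP
  [2,8] N/S   >B
    [2,4] N/(N\NP)   <
      [2,3] "ate" : S
      [3,4] "chased" : (N/(N\NP))\S
    [4,8] (N\NP)/S   <
      [4,7] NP   <
        [4,6] S   <
          [4,5] "some" : NP
          [5,6] "in" : S\NP
        [6,7] "cat" : NP\S
      [7,8] "from" : ((N\NP)/S)\NP

NP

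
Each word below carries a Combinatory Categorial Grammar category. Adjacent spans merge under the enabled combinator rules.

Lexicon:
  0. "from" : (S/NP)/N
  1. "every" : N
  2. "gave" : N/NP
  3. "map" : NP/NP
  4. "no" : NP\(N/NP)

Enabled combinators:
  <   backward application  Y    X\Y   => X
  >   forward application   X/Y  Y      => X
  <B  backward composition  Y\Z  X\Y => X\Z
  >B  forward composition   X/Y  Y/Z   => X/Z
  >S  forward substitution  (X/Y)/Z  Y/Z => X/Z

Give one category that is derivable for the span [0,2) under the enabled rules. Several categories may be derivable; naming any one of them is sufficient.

[0,5] S   >
  [0,2] S/NP   >
    [0,1] "from" : (S/NP)/N
    [1,2] "every" : N
  [2,5] NP   <
    [2,4] N/NP   >B
      [2,3] "gave" : N/NP
      [3,4] "map" : NP/NP
    [4,5] "no" : NP\(N/NP)

S/NP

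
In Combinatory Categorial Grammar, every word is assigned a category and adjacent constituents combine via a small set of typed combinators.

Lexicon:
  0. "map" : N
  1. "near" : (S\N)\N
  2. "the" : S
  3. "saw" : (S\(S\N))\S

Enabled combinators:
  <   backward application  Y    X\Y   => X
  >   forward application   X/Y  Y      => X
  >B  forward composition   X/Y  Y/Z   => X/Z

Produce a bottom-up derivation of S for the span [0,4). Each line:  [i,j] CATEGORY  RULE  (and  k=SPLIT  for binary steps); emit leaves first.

[0,1] N  lex  "map"
[1,2] (S\N)\N  lex  "near"
[0,2] S\N  <  k=1
[2,3] S  lex  "the"
[3,4] (S\(S\N))\S  lex  "saw"
[2,4] S\(S\N)  <  k=3
[0,4] S  <  k=2

[0,4] S   <
  [0,2] S\N   <
    [0,1] "map" : N
    [1,2] "near" : (S\N)\N
  [2,4] S\(S\N)   <
    [2,3] "the" : S
    [3,4] "saw" : (S\(S\N))\S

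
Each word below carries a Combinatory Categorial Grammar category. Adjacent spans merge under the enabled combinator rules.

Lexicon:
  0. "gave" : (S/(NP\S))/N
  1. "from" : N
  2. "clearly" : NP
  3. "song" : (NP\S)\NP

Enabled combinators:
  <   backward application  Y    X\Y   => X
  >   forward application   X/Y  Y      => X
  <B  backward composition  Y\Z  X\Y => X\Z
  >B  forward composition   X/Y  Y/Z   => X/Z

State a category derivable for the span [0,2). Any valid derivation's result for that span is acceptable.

[0,4] S   >
  [0,2] S/(NP\S)   >
    [0,1] "gave" : (S/(NP\S))/N
    [1,2] "from" : N
  [2,4] NP\S   <
    [2,3] "clearly" : NP
    [3,4] "song" : (NP\S)\NP

S/(NP\S)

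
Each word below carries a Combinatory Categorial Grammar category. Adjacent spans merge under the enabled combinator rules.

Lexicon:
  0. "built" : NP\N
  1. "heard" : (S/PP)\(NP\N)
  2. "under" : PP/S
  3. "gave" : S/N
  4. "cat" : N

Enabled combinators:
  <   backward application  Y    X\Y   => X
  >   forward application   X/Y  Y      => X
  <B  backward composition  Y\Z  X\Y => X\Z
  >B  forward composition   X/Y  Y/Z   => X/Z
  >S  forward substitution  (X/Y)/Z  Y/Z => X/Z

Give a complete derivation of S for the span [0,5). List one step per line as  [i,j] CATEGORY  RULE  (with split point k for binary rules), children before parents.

[0,1] NP\N  lex  "built"
[1,2] (S/PP)\(NP\N)  lex  "heard"
[0,2] S/PP  <  k=1
[2,3] PP/S  lex  "under"
[3,4] S/N  lex  "gave"
[4,5] N  lex  "cat"
[3,5] S  >  k=4
[2,5] PP  >  k=3
[0,5] S  >  k=2

[0,5] S   >
  [0,2] S/PP   <
    [0,1] "built" : NP\N
    [1,2] "heard" : (S/PP)\(NP\N)
  [2,5] PP   >
    [2,3] "under" : PP/S
    [3,5] S   >
      [3,4] "gave" : S/N
      [4,5] "cat" : N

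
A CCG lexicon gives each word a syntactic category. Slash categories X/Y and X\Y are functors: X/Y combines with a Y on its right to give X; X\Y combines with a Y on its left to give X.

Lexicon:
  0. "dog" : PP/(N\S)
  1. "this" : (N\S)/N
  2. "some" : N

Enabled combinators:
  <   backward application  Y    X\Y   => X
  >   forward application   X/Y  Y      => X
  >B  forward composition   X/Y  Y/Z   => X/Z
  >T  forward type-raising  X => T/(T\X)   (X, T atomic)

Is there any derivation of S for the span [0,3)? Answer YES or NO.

PP/(N\S) (N\S)/N N
CKY chart[0,3] = {N/(N\PP), NP/(NP\PP), PP, PP/(N\N), PP/(PP\PP), S/(S\PP)}; S ∉ chart

NO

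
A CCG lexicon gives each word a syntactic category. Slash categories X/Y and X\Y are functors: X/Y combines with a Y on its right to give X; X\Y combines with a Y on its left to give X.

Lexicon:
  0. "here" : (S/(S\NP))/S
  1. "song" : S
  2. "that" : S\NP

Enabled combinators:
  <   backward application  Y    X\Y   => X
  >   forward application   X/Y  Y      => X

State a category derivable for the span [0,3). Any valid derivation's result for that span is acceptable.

S

[0,3] S   >
  [0,2] S/(S\NP)   >
    [0,1] "here" : (S/(S\NP))/S
    [1,2] "song" : S
  [2,3] "that" : S\NP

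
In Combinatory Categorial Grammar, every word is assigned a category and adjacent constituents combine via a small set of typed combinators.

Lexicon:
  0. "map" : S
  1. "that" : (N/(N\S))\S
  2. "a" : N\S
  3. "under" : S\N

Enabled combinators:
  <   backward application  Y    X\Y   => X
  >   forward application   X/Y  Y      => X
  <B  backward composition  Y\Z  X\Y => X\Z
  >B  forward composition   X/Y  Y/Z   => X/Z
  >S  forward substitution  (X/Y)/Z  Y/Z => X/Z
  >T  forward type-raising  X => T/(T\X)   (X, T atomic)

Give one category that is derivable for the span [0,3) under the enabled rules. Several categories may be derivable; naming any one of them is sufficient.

N

[0,4] S   <
  [0,3] N   >
    [0,2] N/(N\S)   <
      [0,1] "map" : S
      [1,2] "that" : (N/(N\S))\S
    [2,3] "a" : N\S
  [3,4] "under" : S\N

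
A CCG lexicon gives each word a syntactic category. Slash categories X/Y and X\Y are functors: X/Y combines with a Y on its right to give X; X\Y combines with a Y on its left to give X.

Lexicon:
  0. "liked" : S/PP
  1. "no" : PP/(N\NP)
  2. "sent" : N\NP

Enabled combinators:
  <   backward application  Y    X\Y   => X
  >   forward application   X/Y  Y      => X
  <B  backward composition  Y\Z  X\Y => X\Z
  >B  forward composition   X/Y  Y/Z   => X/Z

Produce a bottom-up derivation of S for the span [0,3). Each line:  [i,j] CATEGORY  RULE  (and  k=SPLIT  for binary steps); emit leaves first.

[0,1] S/PP  lex  "liked"
[1,2] PP/(N\NP)  lex  "no"
[2,3] N\NP  lex  "sent"
[1,3] PP  >  k=2
[0,3] S  >  k=1

[0,3] S   >
  [0,1] "liked" : S/PP
  [1,3] PP   >
    [1,2] "no" : PP/(N\NP)
    [2,3] "sent" : N\NP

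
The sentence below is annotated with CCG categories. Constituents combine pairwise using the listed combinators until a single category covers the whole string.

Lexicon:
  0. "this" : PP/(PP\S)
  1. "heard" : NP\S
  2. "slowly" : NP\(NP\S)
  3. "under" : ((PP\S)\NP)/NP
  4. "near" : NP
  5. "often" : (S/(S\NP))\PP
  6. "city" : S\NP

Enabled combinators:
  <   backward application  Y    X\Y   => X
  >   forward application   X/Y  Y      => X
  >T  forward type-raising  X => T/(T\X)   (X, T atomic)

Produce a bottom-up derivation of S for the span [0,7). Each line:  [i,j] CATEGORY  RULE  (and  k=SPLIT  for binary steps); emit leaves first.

[0,7] S   >
  [0,6] S/(S\NP)   <
    [0,5] PP   >
      [0,1] "this" : PP/(PP\S)
      [1,5] PP\S   <
        [1,3] NP   <
          [1,2] "heard" : NP\S
          [2,3] "slowly" : NP\(NP\S)
        [3,5] (PP\S)\NP   >
          [3,4] "under" : ((PP\S)\NP)/NP
          [4,5] "near" : NP
    [5,6] "often" : (S/(S\NP))\PP
  [6,7] "city" : S\NP

[0,1] PP/(PP\S)  lex  "this"
[1,2] NP\S  lex  "heard"
[2,3] NP\(NP\S)  lex  "slowly"
[1,3] NP  <  k=2
[3,4] ((PP\S)\NP)/NP  lex  "under"
[4,5] NP  lex  "near"
[3,5] (PP\S)\NP  >  k=4
[1,5] PP\S  <  k=3
[0,5] PP  >  k=1
[5,6] (S/(S\NP))\PP  lex  "often"
[0,6] S/(S\NP)  <  k=5
[6,7] S\NP  lex  "city"
[0,7] S  >  k=6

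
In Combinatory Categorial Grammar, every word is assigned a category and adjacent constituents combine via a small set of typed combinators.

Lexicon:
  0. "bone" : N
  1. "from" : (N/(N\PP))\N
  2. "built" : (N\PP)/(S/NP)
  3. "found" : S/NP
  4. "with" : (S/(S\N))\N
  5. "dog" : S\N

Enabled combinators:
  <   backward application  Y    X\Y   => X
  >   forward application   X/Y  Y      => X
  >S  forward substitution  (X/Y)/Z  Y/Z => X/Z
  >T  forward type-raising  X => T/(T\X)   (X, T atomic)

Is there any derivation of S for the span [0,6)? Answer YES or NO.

YES

[0,6] S   >
  [0,5] S/(S\N)   <
    [0,4] N   >
      [0,2] N/(N\PP)   <
        [0,1] "bone" : N
        [1,2] "from" : (N/(N\PP))\N
      [2,4] N\PP   >
        [2,3] "built" : (N\PP)/(S/NP)
        [3,4] "found" : S/NP
    [4,5] "with" : (S/(S\N))\N
  [5,6] "dog" : S\N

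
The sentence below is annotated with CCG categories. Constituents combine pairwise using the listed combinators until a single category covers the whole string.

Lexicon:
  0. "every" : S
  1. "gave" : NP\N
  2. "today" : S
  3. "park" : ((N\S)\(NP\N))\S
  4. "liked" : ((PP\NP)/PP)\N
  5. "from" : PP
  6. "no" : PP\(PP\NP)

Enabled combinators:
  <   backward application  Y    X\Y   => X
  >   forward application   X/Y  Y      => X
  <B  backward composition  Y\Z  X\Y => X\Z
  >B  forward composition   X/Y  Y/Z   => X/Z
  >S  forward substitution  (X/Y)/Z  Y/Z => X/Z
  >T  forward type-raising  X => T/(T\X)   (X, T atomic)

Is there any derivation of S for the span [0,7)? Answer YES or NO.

NO

S NP\N S ((N\S)\(NP\N))\S ((PP\NP)/PP)\N PP PP\(PP\NP)
CKY chart[0,7] = {N/(N\PP), NP/(NP\PP), PP, PP/(PP\PP), S/(S\PP)}; S ∉ chart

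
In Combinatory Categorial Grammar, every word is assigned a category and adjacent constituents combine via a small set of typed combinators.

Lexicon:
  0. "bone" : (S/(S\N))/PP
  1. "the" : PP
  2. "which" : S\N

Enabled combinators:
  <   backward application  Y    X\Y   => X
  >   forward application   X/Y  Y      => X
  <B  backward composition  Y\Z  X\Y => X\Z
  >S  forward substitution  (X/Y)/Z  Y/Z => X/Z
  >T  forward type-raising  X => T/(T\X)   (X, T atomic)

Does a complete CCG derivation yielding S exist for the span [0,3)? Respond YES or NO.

[0,3] S   >
  [0,2] S/(S\N)   >
    [0,1] "bone" : (S/(S\N))/PP
    [1,2] "the" : PP
  [2,3] "which" : S\N

YES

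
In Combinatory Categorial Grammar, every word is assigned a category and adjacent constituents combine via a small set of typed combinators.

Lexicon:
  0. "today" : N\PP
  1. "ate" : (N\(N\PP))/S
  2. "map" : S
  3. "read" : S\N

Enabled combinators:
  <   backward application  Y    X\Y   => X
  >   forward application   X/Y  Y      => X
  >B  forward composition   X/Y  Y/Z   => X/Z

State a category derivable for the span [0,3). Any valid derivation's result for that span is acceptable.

N

[0,4] S   <
  [0,3] N   <
    [0,1] "today" : N\PP
    [1,3] N\(N\PP)   >
      [1,2] "ate" : (N\(N\PP))/S
      [2,3] "map" : S
  [3,4] "read" : S\N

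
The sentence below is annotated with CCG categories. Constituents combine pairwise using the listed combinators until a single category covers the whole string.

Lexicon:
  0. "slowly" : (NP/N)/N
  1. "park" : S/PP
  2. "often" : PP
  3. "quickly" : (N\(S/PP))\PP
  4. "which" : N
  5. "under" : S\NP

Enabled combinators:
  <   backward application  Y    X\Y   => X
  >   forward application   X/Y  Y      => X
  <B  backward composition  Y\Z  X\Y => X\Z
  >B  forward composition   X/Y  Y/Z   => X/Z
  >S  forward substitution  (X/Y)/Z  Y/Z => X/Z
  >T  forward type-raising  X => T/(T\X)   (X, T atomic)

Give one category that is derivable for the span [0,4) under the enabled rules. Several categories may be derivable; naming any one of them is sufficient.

NP/N

[0,6] S   <
  [0,5] NP   >
    [0,4] NP/N   >
      [0,1] "slowly" : (NP/N)/N
      [1,4] N   <
        [1,2] "park" : S/PP
        [2,4] N\(S/PP)   <
          [2,3] "often" : PP
          [3,4] "quickly" : (N\(S/PP))\PP
    [4,5] "which" : N
  [5,6] "under" : S\NP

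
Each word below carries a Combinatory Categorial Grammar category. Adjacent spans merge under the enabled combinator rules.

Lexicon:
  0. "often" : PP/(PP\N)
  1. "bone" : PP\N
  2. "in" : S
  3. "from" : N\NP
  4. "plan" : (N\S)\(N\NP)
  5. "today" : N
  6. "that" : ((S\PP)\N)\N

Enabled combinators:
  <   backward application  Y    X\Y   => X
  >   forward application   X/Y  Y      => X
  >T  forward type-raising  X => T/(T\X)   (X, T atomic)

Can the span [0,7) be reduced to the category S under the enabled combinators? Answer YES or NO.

YES

[0,7] S   <
  [0,2] PP   >
    [0,1] "often" : PP/(PP\N)
    [1,2] "bone" : PP\N
  [2,7] S\PP   <
    [2,5] N   <
      [2,3] "in" : S
      [3,5] N\S   <
        [3,4] "from" : N\NP
        [4,5] "plan" : (N\S)\(N\NP)
    [5,7] (S\PP)\N   <
      [5,6] "today" : N
      [6,7] "that" : ((S\PP)\N)\N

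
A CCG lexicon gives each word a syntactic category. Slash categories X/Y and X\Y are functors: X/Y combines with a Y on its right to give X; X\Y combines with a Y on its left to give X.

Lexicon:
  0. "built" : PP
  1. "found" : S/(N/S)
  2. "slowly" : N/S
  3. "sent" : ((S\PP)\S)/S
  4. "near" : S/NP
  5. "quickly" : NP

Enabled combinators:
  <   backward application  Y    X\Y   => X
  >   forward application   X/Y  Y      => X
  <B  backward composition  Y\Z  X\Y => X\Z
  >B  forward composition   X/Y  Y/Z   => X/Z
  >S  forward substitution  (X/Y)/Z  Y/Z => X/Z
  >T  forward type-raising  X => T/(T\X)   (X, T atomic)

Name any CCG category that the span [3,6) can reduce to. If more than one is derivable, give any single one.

[0,6] S   >
  [0,1] S/(S\PP)   >T
    [0,1] "built" : PP
  [1,6] S\PP   <
    [1,3] S   >
      [1,2] "found" : S/(N/S)
      [2,3] "slowly" : N/S
    [3,6] (S\PP)\S   >
      [3,4] "sent" : ((S\PP)\S)/S
      [4,6] S   >
        [4,5] "near" : S/NP
        [5,6] "quickly" : NP

(S\PP)\S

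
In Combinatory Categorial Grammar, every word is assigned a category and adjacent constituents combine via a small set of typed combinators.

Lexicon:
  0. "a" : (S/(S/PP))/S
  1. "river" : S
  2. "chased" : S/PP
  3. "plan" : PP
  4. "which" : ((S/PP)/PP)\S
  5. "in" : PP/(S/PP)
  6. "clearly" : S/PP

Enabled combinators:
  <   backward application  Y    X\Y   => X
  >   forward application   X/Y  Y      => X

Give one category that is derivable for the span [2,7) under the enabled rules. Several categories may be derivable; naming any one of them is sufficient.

S/PP

[0,7] S   >
  [0,2] S/(S/PP)   >
    [0,1] "a" : (S/(S/PP))/S
    [1,2] "river" : S
  [2,7] S/PP   >
    [2,5] (S/PP)/PP   <
      [2,4] S   >
        [2,3] "chased" : S/PP
        [3,4] "plan" : PP
      [4,5] "which" : ((S/PP)/PP)\S
    [5,7] PP   >
      [5,6] "in" : PP/(S/PP)
      [6,7] "clearly" : S/PP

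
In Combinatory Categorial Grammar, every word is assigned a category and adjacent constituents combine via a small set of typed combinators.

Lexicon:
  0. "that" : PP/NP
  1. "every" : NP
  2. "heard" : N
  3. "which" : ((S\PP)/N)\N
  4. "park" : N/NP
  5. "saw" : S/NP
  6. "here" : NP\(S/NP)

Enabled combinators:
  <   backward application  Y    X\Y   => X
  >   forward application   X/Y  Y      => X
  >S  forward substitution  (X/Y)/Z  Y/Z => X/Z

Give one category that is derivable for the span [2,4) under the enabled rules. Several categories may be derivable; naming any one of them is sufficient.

[0,7] S   <
  [0,2] PP   >
    [0,1] "that" : PP/NP
    [1,2] "every" : NP
  [2,7] S\PP   >
    [2,4] (S\PP)/N   <
      [2,3] "heard" : N
      [3,4] "which" : ((S\PP)/N)\N
    [4,7] N   >
      [4,5] "park" : N/NP
      [5,7] NP   <
        [5,6] "saw" : S/NP
        [6,7] "here" : NP\(S/NP)

(S\PP)/N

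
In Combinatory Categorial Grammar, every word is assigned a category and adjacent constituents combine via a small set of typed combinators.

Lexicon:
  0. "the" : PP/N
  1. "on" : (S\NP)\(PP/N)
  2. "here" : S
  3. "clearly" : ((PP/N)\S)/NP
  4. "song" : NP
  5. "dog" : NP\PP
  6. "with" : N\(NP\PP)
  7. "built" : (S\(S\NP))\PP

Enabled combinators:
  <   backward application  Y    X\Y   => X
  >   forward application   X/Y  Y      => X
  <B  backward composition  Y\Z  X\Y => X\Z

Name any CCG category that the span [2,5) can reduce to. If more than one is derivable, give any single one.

[0,8] S   <
  [0,2] S\NP   <
    [0,1] "the" : PP/N
    [1,2] "on" : (S\NP)\(PP/N)
  [2,8] S\(S\NP)   <
    [2,7] PP   >
      [2,5] PP/N   <
        [2,3] "here" : S
        [3,5] (PP/N)\S   >
          [3,4] "clearly" : ((PP/N)\S)/NP
          [4,5] "song" : NP
      [5,7] N   <
        [5,6] "dog" : NP\PP
        [6,7] "with" : N\(NP\PP)
    [7,8] "built" : (S\(S\NP))\PP

PP/N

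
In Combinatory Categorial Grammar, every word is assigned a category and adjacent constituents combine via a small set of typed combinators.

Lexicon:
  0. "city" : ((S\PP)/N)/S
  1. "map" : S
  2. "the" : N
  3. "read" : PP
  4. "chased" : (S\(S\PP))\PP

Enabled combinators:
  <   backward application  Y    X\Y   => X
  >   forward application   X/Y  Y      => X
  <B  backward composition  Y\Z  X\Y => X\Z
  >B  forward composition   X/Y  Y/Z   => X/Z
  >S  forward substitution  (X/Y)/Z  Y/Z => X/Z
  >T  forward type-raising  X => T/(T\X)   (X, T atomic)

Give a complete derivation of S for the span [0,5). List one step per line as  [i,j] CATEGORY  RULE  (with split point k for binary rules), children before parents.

[0,1] ((S\PP)/N)/S  lex  "city"
[1,2] S  lex  "map"
[0,2] (S\PP)/N  >  k=1
[2,3] N  lex  "the"
[0,3] S\PP  >  k=2
[3,4] PP  lex  "read"
[4,5] (S\(S\PP))\PP  lex  "chased"
[3,5] S\(S\PP)  <  k=4
[0,5] S  <  k=3

[0,5] S   <
  [0,3] S\PP   >
    [0,2] (S\PP)/N   >
      [0,1] "city" : ((S\PP)/N)/S
      [1,2] "map" : S
    [2,3] "the" : N
  [3,5] S\(S\PP)   <
    [3,4] "read" : PP
    [4,5] "chased" : (S\(S\PP))\PP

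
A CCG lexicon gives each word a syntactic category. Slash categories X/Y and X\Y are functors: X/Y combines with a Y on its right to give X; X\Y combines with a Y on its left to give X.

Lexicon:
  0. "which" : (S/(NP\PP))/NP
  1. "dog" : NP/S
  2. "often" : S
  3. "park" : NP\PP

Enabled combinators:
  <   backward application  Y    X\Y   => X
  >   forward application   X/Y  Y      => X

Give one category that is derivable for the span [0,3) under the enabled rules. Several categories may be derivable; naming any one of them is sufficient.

S/(NP\PP)

[0,4] S   >
  [0,3] S/(NP\PP)   >
    [0,1] "which" : (S/(NP\PP))/NP
    [1,3] NP   >
      [1,2] "dog" : NP/S
      [2,3] "often" : S
  [3,4] "park" : NP\PP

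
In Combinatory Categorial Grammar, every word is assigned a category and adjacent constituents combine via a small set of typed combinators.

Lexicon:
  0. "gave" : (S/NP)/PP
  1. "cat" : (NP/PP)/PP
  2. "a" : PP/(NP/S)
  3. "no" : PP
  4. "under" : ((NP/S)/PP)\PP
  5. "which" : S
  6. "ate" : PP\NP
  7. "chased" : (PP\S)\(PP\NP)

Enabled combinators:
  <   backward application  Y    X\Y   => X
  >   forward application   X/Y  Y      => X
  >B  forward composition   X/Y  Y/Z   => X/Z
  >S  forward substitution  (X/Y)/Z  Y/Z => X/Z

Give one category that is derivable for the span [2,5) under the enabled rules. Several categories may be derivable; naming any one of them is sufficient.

[0,8] S   >
  [0,5] S/PP   >S
    [0,1] "gave" : (S/NP)/PP
    [1,5] NP/PP   >S
      [1,2] "cat" : (NP/PP)/PP
      [2,5] PP/PP   >B
        [2,3] "a" : PP/(NP/S)
        [3,5] (NP/S)/PP   <
          [3,4] "no" : PP
          [4,5] "under" : ((NP/S)/PP)\PP
  [5,8] PP   <
    [5,6] "which" : S
    [6,8] PP\S   <
      [6,7] "ate" : PP\NP
      [7,8] "chased" : (PP\S)\(PP\NP)

PP/PP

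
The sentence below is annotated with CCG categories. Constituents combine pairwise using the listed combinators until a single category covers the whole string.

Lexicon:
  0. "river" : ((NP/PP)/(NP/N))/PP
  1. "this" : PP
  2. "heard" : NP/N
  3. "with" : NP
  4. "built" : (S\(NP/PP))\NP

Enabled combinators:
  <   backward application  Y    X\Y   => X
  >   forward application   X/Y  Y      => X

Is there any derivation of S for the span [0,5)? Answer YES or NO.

YES

[0,5] S   <
  [0,3] NP/PP   >
    [0,2] (NP/PP)/(NP/N)   >
      [0,1] "river" : ((NP/PP)/(NP/N))/PP
      [1,2] "this" : PP
    [2,3] "heard" : NP/N
  [3,5] S\(NP/PP)   <
    [3,4] "with" : NP
    [4,5] "built" : (S\(NP/PP))\NP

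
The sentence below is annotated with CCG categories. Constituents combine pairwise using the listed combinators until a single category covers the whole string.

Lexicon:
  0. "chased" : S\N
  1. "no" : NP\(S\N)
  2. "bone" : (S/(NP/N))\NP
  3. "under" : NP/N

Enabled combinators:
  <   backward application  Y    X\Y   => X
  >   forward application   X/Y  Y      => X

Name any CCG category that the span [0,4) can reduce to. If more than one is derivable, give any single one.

[0,4] S   >
  [0,3] S/(NP/N)   <
    [0,2] NP   <
      [0,1] "chased" : S\N
      [1,2] "no" : NP\(S\N)
    [2,3] "bone" : (S/(NP/N))\NP
  [3,4] "under" : NP/N

S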